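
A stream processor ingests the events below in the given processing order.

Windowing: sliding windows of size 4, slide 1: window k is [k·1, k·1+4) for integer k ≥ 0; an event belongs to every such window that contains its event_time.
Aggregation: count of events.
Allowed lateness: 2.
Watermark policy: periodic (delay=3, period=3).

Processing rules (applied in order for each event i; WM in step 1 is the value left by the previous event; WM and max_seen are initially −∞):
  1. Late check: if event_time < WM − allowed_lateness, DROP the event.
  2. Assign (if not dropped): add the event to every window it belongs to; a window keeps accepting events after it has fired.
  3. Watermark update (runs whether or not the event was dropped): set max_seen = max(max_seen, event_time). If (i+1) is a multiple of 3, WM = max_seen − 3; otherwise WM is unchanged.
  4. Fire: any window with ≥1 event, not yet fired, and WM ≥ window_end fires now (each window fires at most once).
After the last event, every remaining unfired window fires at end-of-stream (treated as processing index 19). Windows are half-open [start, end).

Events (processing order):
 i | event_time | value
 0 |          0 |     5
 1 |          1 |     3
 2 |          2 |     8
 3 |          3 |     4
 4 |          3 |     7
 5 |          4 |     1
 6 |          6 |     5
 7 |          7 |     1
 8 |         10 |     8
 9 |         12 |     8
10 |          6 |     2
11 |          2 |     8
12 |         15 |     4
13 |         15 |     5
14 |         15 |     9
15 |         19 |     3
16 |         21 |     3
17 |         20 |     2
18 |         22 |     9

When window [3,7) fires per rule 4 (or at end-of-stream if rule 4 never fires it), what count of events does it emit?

4

i=0 t=0 v=5: → [0,4); WM=−∞
i=1 t=1 v=3: → [1,5),[0,4); WM=−∞
i=2 t=2 v=8: → [2,6),[1,5),[0,4); WM=-1
i=3 t=3 v=4: → [3,7),[2,6),[1,5),[0,4); WM=-1
i=4 t=3 v=7: → [3,7),[2,6),[1,5),[0,4); WM=-1
i=5 t=4 v=1: → [4,8),[3,7),[2,6),[1,5); WM=1
i=6 t=6 v=5: → [6,10),[5,9),[4,8),[3,7); WM=1
i=7 t=7 v=1: → [7,11),[6,10),[5,9),[4,8); WM=1
i=8 t=10 v=8: → [10,14),[9,13),[8,12),[7,11); WM=7; [0,4) fires=5 [1,5) fires=5 [2,6) fires=4 [3,7) fires=4
i=9 t=12 v=8: → [12,16),[11,15),[10,14),[9,13); WM=7
i=10 t=6 v=2: → [6,10),[5,9),[4,8),[3,7); WM=7
i=11 t=2 v=8: DROP (t<7-2); WM=9; [4,8) fires=4 [5,9) fires=3
i=12 t=15 v=4: → [15,19),[14,18),[13,17),[12,16); WM=9
i=13 t=15 v=5: → [15,19),[14,18),[13,17),[12,16); WM=9
i=14 t=15 v=9: → [15,19),[14,18),[13,17),[12,16); WM=12; [6,10) fires=3 [7,11) fires=2 [8,12) fires=1
i=15 t=19 v=3: → [19,23),[18,22),[17,21),[16,20); WM=12
i=16 t=21 v=3: → [21,25),[20,24),[19,23),[18,22); WM=12
i=17 t=20 v=2: → [20,24),[19,23),[18,22),[17,21); WM=18; [9,13) fires=2 [10,14) fires=2 [11,15) fires=1 [12,16) fires=4 [13,17) fires=3 [14,18) fires=3
i=18 t=22 v=9: → [22,26),[21,25),[20,24),[19,23); WM=18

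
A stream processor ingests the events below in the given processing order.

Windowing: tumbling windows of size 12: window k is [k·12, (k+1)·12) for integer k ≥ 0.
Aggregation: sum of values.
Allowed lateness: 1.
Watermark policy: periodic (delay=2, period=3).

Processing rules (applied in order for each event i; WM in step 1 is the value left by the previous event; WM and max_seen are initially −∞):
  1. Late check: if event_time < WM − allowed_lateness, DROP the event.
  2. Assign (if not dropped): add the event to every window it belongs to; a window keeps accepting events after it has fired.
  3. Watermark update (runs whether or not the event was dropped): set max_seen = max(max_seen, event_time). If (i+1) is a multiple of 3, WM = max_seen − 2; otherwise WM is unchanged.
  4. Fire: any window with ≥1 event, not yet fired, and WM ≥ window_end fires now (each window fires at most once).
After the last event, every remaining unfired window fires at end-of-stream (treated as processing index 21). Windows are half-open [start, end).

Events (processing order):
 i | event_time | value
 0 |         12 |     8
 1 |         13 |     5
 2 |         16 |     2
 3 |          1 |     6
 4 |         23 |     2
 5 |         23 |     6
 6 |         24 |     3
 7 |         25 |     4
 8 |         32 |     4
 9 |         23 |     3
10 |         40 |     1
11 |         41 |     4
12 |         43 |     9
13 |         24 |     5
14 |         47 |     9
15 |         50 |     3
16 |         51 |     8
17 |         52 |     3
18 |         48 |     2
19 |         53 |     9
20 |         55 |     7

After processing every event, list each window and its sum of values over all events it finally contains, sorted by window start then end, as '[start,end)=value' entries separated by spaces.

i=0 t=12 v=8: → [12,24); WM=−∞
i=1 t=13 v=5: → [12,24); WM=−∞
i=2 t=16 v=2: → [12,24); WM=14
i=3 t=1 v=6: DROP (t<14-1); WM=14
i=4 t=23 v=2: → [12,24); WM=14
i=5 t=23 v=6: → [12,24); WM=21
i=6 t=24 v=3: → [24,36); WM=21
i=7 t=25 v=4: → [24,36); WM=21
i=8 t=32 v=4: → [24,36); WM=30; [12,24) fires=23
i=9 t=23 v=3: DROP (t<30-1); WM=30
i=10 t=40 v=1: → [36,48); WM=30
i=11 t=41 v=4: → [36,48); WM=39; [24,36) fires=11
i=12 t=43 v=9: → [36,48); WM=39
i=13 t=24 v=5: DROP (t<39-1); WM=39
i=14 t=47 v=9: → [36,48); WM=45
i=15 t=50 v=3: → [48,60); WM=45
i=16 t=51 v=8: → [48,60); WM=45
i=17 t=52 v=3: → [48,60); WM=50; [36,48) fires=23
i=18 t=48 v=2: DROP (t<50-1); WM=50
i=19 t=53 v=9: → [48,60); WM=50
i=20 t=55 v=7: → [48,60); WM=53

[12,24)=23 [24,36)=11 [36,48)=23 [48,60)=30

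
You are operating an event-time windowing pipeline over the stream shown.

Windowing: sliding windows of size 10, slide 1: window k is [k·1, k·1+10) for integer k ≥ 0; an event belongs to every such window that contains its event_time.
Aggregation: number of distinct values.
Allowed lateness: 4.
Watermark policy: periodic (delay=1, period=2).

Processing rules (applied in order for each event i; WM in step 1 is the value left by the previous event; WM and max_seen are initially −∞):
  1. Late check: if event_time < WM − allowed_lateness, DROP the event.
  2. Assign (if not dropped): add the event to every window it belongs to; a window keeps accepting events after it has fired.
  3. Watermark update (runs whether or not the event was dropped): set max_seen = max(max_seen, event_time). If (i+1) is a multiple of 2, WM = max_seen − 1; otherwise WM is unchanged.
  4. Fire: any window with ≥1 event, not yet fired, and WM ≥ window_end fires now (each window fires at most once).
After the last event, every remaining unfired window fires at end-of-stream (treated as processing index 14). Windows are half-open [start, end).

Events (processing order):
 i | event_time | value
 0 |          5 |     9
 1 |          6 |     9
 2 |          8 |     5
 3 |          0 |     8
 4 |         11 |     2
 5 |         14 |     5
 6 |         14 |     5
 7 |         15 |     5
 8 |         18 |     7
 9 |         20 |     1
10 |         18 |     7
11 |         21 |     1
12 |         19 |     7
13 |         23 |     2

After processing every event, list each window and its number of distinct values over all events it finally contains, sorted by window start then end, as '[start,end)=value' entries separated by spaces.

[0,10)=2 [1,11)=2 [2,12)=3 [3,13)=3 [4,14)=3 [5,15)=3 [6,16)=3 [7,17)=2 [8,18)=2 [9,19)=3 [10,20)=3 [11,21)=4 [12,22)=3 [13,23)=3 [14,24)=4 [15,25)=4 [16,26)=3 [17,27)=3 [18,28)=3 [19,29)=3 [20,30)=2 [21,31)=2 [22,32)=1 [23,33)=1

i=0 t=5 v=9: → [5,15),[4,14),[3,13),[2,12),[1,11),[0,10); WM=−∞
i=1 t=6 v=9: → [6,16),[5,15),[4,14),[3,13),[2,12),[1,11),[0,10); WM=5
i=2 t=8 v=5: → [8,18),[7,17),[6,16),[5,15),[4,14),[3,13),[2,12),[1,11),[0,10); WM=5
i=3 t=0 v=8: DROP (t<5-4); WM=7
i=4 t=11 v=2: → [11,21),[10,20),[9,19),[8,18),[7,17),[6,16),[5,15),[4,14),[3,13),[2,12); WM=7
i=5 t=14 v=5: → [14,24),[13,23),[12,22),[11,21),[10,20),[9,19),[8,18),[7,17),[6,16),[5,15); WM=13; [0,10) fires=2 [1,11) fires=2 [2,12) fires=3 [3,13) fires=3
i=6 t=14 v=5: → [14,24),[13,23),[12,22),[11,21),[10,20),[9,19),[8,18),[7,17),[6,16),[5,15); WM=13
i=7 t=15 v=5: → [15,25),[14,24),[13,23),[12,22),[11,21),[10,20),[9,19),[8,18),[7,17),[6,16); WM=14; [4,14) fires=3
i=8 t=18 v=7: → [18,28),[17,27),[16,26),[15,25),[14,24),[13,23),[12,22),[11,21),[10,20),[9,19); WM=14
i=9 t=20 v=1: → [20,30),[19,29),[18,28),[17,27),[16,26),[15,25),[14,24),[13,23),[12,22),[11,21); WM=19; [5,15) fires=3 [6,16) fires=3 [7,17) fires=2 [8,18) fires=2 [9,19) fires=3
i=10 t=18 v=7: → [18,28),[17,27),[16,26),[15,25),[14,24),[13,23),[12,22),[11,21),[10,20),[9,19); WM=19
i=11 t=21 v=1: → [21,31),[20,30),[19,29),[18,28),[17,27),[16,26),[15,25),[14,24),[13,23),[12,22); WM=20; [10,20) fires=3
i=12 t=19 v=7: → [19,29),[18,28),[17,27),[16,26),[15,25),[14,24),[13,23),[12,22),[11,21),[10,20); WM=20
i=13 t=23 v=2: → [23,33),[22,32),[21,31),[20,30),[19,29),[18,28),[17,27),[16,26),[15,25),[14,24); WM=22; [11,21) fires=4 [12,22) fires=3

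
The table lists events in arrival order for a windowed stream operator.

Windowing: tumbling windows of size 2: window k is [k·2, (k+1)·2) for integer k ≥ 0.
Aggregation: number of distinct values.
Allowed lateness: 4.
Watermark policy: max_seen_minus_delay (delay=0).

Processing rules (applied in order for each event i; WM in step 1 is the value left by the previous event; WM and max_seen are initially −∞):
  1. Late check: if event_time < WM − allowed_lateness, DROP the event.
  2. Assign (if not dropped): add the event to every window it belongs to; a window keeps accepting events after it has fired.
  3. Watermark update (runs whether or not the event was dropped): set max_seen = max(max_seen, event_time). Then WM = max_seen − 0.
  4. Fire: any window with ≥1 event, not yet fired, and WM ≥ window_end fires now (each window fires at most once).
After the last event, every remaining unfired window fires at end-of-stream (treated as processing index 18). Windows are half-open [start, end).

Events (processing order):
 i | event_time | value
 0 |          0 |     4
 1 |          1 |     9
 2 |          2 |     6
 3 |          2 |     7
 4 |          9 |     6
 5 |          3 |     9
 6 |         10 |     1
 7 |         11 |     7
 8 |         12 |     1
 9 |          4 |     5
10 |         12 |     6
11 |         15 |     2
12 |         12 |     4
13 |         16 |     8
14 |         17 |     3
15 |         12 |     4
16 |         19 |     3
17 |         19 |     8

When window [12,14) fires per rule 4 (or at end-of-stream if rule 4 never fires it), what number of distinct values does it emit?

i=0 t=0 v=4: → [0,2); WM=0
i=1 t=1 v=9: → [0,2); WM=1
i=2 t=2 v=6: → [2,4); WM=2; [0,2) fires=2
i=3 t=2 v=7: → [2,4); WM=2
i=4 t=9 v=6: → [8,10); WM=9; [2,4) fires=2
i=5 t=3 v=9: DROP (t<9-4); WM=9
i=6 t=10 v=1: → [10,12); WM=10; [8,10) fires=1
i=7 t=11 v=7: → [10,12); WM=11
i=8 t=12 v=1: → [12,14); WM=12; [10,12) fires=2
i=9 t=4 v=5: DROP (t<12-4); WM=12
i=10 t=12 v=6: → [12,14); WM=12
i=11 t=15 v=2: → [14,16); WM=15; [12,14) fires=2
i=12 t=12 v=4: → [12,14); WM=15
i=13 t=16 v=8: → [16,18); WM=16; [14,16) fires=1
i=14 t=17 v=3: → [16,18); WM=17
i=15 t=12 v=4: DROP (t<17-4); WM=17
i=16 t=19 v=3: → [18,20); WM=19; [16,18) fires=2
i=17 t=19 v=8: → [18,20); WM=19

2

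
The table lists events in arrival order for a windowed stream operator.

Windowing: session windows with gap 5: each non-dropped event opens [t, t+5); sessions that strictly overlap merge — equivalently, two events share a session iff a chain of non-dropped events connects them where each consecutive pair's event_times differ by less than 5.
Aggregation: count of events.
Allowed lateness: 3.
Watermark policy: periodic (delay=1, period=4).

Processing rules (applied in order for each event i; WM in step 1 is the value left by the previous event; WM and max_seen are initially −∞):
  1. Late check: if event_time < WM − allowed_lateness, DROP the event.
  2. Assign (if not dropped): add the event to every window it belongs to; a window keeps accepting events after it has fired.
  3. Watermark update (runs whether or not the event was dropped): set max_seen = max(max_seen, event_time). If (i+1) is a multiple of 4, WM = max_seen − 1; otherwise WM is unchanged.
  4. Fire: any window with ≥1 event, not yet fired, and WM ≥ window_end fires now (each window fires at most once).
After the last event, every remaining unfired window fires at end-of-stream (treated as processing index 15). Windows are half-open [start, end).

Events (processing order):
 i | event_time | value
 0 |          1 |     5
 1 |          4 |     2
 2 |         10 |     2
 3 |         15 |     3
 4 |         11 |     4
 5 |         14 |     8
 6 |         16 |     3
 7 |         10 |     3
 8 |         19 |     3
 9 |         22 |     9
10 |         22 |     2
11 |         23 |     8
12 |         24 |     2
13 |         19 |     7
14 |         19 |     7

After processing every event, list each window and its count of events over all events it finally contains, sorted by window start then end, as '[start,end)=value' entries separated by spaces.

i=0 t=1 v=5: → [1,6); WM=−∞
i=1 t=4 v=2: → [1,9); WM=−∞
i=2 t=10 v=2: → [10,15); WM=−∞
i=3 t=15 v=3: → [15,20); WM=14
i=4 t=11 v=4: → [10,20); WM=14
i=5 t=14 v=8: → [10,20); WM=14
i=6 t=16 v=3: → [10,21); WM=14
i=7 t=10 v=3: DROP (t<14-3); WM=15
i=8 t=19 v=3: → [10,24); WM=15
i=9 t=22 v=9: → [10,27); WM=15
i=10 t=22 v=2: → [10,27); WM=15
i=11 t=23 v=8: → [10,28); WM=22
i=12 t=24 v=2: → [10,29); WM=22
i=13 t=19 v=7: → [10,29); WM=22
i=14 t=19 v=7: → [10,29); WM=22

[1,9)=2 [10,29)=12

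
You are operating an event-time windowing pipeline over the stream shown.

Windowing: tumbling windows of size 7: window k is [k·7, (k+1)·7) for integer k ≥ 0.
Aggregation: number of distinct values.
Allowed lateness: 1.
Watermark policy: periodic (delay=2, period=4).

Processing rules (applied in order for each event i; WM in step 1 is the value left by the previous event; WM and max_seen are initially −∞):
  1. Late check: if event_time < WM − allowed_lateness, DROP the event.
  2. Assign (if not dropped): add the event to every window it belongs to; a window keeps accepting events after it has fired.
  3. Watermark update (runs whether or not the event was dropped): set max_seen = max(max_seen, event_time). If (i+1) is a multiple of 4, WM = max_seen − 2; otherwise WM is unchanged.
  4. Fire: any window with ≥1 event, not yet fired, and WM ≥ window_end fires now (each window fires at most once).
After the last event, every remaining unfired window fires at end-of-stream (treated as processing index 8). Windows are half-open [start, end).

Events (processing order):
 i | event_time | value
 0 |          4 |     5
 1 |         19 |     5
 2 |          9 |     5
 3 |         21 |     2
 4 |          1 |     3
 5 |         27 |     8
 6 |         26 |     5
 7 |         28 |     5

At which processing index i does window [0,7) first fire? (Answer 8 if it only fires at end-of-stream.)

i=0 t=4 v=5: → [0,7); WM=−∞
i=1 t=19 v=5: → [14,21); WM=−∞
i=2 t=9 v=5: → [7,14); WM=−∞
i=3 t=21 v=2: → [21,28); WM=19; [0,7) fires=1 [7,14) fires=1
i=4 t=1 v=3: DROP (t<19-1); WM=19
i=5 t=27 v=8: → [21,28); WM=19
i=6 t=26 v=5: → [21,28); WM=19
i=7 t=28 v=5: → [28,35); WM=26; [14,21) fires=1

3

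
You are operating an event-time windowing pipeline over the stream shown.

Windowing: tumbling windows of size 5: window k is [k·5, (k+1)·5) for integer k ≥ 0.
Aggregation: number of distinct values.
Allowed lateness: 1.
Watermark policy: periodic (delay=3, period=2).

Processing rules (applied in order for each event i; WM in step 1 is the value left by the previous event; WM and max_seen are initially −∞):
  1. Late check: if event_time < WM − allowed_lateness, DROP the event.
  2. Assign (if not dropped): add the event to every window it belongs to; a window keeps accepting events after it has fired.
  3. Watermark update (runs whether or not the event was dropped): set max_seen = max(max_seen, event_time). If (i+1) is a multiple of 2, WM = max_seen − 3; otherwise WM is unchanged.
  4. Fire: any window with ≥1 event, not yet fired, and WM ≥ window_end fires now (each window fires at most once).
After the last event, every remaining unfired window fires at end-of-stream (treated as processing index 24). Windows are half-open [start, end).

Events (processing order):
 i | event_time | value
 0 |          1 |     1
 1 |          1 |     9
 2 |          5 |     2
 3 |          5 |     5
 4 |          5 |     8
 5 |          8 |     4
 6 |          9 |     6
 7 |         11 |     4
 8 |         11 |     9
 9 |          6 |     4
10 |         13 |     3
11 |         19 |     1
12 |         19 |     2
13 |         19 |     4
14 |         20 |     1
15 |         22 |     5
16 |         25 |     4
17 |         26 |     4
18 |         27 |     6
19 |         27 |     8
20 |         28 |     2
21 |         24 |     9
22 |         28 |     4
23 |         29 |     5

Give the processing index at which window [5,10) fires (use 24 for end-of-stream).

i=0 t=1 v=1: → [0,5); WM=−∞
i=1 t=1 v=9: → [0,5); WM=-2
i=2 t=5 v=2: → [5,10); WM=-2
i=3 t=5 v=5: → [5,10); WM=2
i=4 t=5 v=8: → [5,10); WM=2
i=5 t=8 v=4: → [5,10); WM=5; [0,5) fires=2
i=6 t=9 v=6: → [5,10); WM=5
i=7 t=11 v=4: → [10,15); WM=8
i=8 t=11 v=9: → [10,15); WM=8
i=9 t=6 v=4: DROP (t<8-1); WM=8
i=10 t=13 v=3: → [10,15); WM=8
i=11 t=19 v=1: → [15,20); WM=16; [5,10) fires=5 [10,15) fires=3
i=12 t=19 v=2: → [15,20); WM=16
i=13 t=19 v=4: → [15,20); WM=16
i=14 t=20 v=1: → [20,25); WM=16
i=15 t=22 v=5: → [20,25); WM=19
i=16 t=25 v=4: → [25,30); WM=19
i=17 t=26 v=4: → [25,30); WM=23; [15,20) fires=3
i=18 t=27 v=6: → [25,30); WM=23
i=19 t=27 v=8: → [25,30); WM=24
i=20 t=28 v=2: → [25,30); WM=24
i=21 t=24 v=9: → [20,25); WM=25; [20,25) fires=3
i=22 t=28 v=4: → [25,30); WM=25
i=23 t=29 v=5: → [25,30); WM=26

11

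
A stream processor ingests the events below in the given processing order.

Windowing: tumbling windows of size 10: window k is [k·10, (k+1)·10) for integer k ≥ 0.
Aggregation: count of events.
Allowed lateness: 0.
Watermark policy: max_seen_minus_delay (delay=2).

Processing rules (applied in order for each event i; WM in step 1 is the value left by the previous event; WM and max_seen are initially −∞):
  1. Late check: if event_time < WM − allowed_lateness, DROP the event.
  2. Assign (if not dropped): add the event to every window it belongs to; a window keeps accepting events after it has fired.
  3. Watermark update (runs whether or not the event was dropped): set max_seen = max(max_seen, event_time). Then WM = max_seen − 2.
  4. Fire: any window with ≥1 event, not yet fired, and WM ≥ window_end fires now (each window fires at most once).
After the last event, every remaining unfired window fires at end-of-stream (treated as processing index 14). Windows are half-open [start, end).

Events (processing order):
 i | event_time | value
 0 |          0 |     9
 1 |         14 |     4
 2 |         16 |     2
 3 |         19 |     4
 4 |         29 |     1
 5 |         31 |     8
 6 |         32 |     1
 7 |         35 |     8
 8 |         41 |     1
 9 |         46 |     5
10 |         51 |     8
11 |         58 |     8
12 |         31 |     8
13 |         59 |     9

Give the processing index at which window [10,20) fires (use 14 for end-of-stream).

4

i=0 t=0 v=9: → [0,10); WM=-2
i=1 t=14 v=4: → [10,20); WM=12; [0,10) fires=1
i=2 t=16 v=2: → [10,20); WM=14
i=3 t=19 v=4: → [10,20); WM=17
i=4 t=29 v=1: → [20,30); WM=27; [10,20) fires=3
i=5 t=31 v=8: → [30,40); WM=29
i=6 t=32 v=1: → [30,40); WM=30; [20,30) fires=1
i=7 t=35 v=8: → [30,40); WM=33
i=8 t=41 v=1: → [40,50); WM=39
i=9 t=46 v=5: → [40,50); WM=44; [30,40) fires=3
i=10 t=51 v=8: → [50,60); WM=49
i=11 t=58 v=8: → [50,60); WM=56; [40,50) fires=2
i=12 t=31 v=8: DROP (t<56-0); WM=56
i=13 t=59 v=9: → [50,60); WM=57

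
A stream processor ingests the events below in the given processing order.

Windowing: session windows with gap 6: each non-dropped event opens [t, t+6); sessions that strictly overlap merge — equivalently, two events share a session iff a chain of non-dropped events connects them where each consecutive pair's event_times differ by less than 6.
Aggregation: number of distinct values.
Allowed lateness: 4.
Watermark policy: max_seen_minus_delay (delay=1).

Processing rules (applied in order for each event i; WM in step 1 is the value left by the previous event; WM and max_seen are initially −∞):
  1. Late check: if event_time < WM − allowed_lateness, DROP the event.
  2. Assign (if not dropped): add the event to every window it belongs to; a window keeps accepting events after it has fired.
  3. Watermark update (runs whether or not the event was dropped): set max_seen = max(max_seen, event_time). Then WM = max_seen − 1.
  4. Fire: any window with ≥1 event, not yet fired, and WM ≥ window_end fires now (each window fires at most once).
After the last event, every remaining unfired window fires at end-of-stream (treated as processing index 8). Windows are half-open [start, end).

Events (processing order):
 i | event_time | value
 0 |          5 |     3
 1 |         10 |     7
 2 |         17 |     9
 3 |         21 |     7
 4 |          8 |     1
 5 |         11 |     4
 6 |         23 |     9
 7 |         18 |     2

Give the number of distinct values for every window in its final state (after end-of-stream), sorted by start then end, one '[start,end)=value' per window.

[5,16)=2 [17,29)=3

i=0 t=5 v=3: → [5,11); WM=4
i=1 t=10 v=7: → [5,16); WM=9
i=2 t=17 v=9: → [17,23); WM=16
i=3 t=21 v=7: → [17,27); WM=20
i=4 t=8 v=1: DROP (t<20-4); WM=20
i=5 t=11 v=4: DROP (t<20-4); WM=20
i=6 t=23 v=9: → [17,29); WM=22
i=7 t=18 v=2: → [17,29); WM=22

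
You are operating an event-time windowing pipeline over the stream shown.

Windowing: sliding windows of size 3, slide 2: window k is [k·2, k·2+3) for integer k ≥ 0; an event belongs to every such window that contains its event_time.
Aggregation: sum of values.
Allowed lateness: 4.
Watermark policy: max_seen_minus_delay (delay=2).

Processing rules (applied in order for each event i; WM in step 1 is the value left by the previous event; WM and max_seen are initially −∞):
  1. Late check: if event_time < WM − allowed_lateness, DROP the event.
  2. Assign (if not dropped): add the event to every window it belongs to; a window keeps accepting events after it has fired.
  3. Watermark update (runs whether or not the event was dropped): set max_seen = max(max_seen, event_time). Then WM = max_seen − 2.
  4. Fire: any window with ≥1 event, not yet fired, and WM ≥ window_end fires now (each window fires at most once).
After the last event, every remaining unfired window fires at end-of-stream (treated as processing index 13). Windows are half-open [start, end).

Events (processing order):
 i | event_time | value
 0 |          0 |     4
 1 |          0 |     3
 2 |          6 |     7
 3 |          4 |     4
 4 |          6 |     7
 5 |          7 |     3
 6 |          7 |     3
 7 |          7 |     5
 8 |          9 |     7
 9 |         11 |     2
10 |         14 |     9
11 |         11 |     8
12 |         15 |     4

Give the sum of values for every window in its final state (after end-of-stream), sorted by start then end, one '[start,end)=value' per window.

i=0 t=0 v=4: → [0,3); WM=-2
i=1 t=0 v=3: → [0,3); WM=-2
i=2 t=6 v=7: → [6,9),[4,7); WM=4; [0,3) fires=7
i=3 t=4 v=4: → [4,7),[2,5); WM=4
i=4 t=6 v=7: → [6,9),[4,7); WM=4
i=5 t=7 v=3: → [6,9); WM=5; [2,5) fires=4
i=6 t=7 v=3: → [6,9); WM=5
i=7 t=7 v=5: → [6,9); WM=5
i=8 t=9 v=7: → [8,11); WM=7; [4,7) fires=18
i=9 t=11 v=2: → [10,13); WM=9; [6,9) fires=25
i=10 t=14 v=9: → [14,17),[12,15); WM=12; [8,11) fires=7
i=11 t=11 v=8: → [10,13); WM=12
i=12 t=15 v=4: → [14,17); WM=13; [10,13) fires=10

[0,3)=7 [2,5)=4 [4,7)=18 [6,9)=25 [8,11)=7 [10,13)=10 [12,15)=9 [14,17)=13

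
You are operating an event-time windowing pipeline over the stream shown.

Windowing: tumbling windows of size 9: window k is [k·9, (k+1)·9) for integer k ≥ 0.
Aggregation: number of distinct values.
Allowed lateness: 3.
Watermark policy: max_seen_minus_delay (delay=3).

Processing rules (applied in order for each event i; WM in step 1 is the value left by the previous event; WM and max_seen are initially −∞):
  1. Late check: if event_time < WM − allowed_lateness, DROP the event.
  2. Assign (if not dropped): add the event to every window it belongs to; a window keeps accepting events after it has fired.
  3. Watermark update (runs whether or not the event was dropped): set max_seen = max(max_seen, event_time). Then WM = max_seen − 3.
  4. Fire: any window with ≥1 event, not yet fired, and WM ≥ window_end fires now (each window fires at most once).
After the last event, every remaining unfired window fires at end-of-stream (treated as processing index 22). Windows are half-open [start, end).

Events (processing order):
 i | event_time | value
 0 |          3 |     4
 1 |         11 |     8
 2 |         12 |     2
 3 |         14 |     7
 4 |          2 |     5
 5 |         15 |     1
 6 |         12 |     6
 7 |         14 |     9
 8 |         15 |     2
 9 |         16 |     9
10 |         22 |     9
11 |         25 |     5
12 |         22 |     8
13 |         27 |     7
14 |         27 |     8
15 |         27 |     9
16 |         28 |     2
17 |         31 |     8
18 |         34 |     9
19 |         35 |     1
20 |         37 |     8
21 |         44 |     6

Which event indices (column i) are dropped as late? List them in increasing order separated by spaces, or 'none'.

4

i=0 t=3 v=4: → [0,9); WM=0
i=1 t=11 v=8: → [9,18); WM=8
i=2 t=12 v=2: → [9,18); WM=9; [0,9) fires=1
i=3 t=14 v=7: → [9,18); WM=11
i=4 t=2 v=5: DROP (t<11-3); WM=11
i=5 t=15 v=1: → [9,18); WM=12
i=6 t=12 v=6: → [9,18); WM=12
i=7 t=14 v=9: → [9,18); WM=12
i=8 t=15 v=2: → [9,18); WM=12
i=9 t=16 v=9: → [9,18); WM=13
i=10 t=22 v=9: → [18,27); WM=19; [9,18) fires=6
i=11 t=25 v=5: → [18,27); WM=22
i=12 t=22 v=8: → [18,27); WM=22
i=13 t=27 v=7: → [27,36); WM=24
i=14 t=27 v=8: → [27,36); WM=24
i=15 t=27 v=9: → [27,36); WM=24
i=16 t=28 v=2: → [27,36); WM=25
i=17 t=31 v=8: → [27,36); WM=28; [18,27) fires=3
i=18 t=34 v=9: → [27,36); WM=31
i=19 t=35 v=1: → [27,36); WM=32
i=20 t=37 v=8: → [36,45); WM=34
i=21 t=44 v=6: → [36,45); WM=41; [27,36) fires=5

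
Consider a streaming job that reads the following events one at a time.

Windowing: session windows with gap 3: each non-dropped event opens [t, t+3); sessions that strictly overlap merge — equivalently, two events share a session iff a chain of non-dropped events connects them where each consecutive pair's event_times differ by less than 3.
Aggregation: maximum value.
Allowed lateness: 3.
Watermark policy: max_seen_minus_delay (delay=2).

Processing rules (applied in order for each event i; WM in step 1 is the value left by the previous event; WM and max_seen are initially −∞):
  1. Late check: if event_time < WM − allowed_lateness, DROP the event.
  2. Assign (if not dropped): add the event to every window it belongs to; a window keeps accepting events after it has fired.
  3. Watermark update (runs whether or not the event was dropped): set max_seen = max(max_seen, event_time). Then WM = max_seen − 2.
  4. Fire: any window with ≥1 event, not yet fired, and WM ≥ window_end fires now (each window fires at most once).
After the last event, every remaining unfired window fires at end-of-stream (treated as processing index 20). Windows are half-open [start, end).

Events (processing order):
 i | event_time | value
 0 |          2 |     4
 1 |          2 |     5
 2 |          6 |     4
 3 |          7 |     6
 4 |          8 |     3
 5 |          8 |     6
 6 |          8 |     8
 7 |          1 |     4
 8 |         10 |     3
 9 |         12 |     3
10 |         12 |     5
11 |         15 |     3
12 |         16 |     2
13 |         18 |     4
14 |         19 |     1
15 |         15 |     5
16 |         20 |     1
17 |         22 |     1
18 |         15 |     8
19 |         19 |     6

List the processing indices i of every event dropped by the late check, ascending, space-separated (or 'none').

i=0 t=2 v=4: → [2,5); WM=0
i=1 t=2 v=5: → [2,5); WM=0
i=2 t=6 v=4: → [6,9); WM=4
i=3 t=7 v=6: → [6,10); WM=5
i=4 t=8 v=3: → [6,11); WM=6
i=5 t=8 v=6: → [6,11); WM=6
i=6 t=8 v=8: → [6,11); WM=6
i=7 t=1 v=4: DROP (t<6-3); WM=6
i=8 t=10 v=3: → [6,13); WM=8
i=9 t=12 v=3: → [6,15); WM=10
i=10 t=12 v=5: → [6,15); WM=10
i=11 t=15 v=3: → [15,18); WM=13
i=12 t=16 v=2: → [15,19); WM=14
i=13 t=18 v=4: → [15,21); WM=16
i=14 t=19 v=1: → [15,22); WM=17
i=15 t=15 v=5: → [15,22); WM=17
i=16 t=20 v=1: → [15,23); WM=18
i=17 t=22 v=1: → [15,25); WM=20
i=18 t=15 v=8: DROP (t<20-3); WM=20
i=19 t=19 v=6: → [15,25); WM=20

7 18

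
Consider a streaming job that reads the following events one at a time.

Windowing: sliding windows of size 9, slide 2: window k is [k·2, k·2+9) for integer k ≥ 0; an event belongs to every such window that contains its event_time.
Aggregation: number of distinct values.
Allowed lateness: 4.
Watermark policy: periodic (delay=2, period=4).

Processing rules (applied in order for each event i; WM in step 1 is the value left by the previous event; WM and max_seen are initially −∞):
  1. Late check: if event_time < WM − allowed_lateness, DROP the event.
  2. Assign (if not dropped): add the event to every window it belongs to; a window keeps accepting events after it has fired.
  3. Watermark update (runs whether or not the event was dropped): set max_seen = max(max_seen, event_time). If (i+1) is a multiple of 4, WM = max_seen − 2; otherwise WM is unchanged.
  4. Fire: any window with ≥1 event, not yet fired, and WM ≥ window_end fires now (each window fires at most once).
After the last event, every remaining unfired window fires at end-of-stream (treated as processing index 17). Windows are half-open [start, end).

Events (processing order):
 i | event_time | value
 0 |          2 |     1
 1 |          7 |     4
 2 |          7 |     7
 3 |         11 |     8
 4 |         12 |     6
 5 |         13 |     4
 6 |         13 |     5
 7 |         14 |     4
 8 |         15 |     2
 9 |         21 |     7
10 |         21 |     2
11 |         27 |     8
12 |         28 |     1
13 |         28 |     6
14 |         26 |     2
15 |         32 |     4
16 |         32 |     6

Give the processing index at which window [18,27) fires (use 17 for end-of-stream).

i=0 t=2 v=1: → [2,11),[0,9); WM=−∞
i=1 t=7 v=4: → [6,15),[4,13),[2,11),[0,9); WM=−∞
i=2 t=7 v=7: → [6,15),[4,13),[2,11),[0,9); WM=−∞
i=3 t=11 v=8: → [10,19),[8,17),[6,15),[4,13); WM=9; [0,9) fires=3
i=4 t=12 v=6: → [12,21),[10,19),[8,17),[6,15),[4,13); WM=9
i=5 t=13 v=4: → [12,21),[10,19),[8,17),[6,15); WM=9
i=6 t=13 v=5: → [12,21),[10,19),[8,17),[6,15); WM=9
i=7 t=14 v=4: → [14,23),[12,21),[10,19),[8,17),[6,15); WM=12; [2,11) fires=3
i=8 t=15 v=2: → [14,23),[12,21),[10,19),[8,17); WM=12
i=9 t=21 v=7: → [20,29),[18,27),[16,25),[14,23); WM=12
i=10 t=21 v=2: → [20,29),[18,27),[16,25),[14,23); WM=12
i=11 t=27 v=8: → [26,35),[24,33),[22,31),[20,29); WM=25; [4,13) fires=4 [6,15) fires=5 [8,17) fires=5 [10,19) fires=5 [12,21) fires=4 [14,23) fires=3 [16,25) fires=2
i=12 t=28 v=1: → [28,37),[26,35),[24,33),[22,31),[20,29); WM=25
i=13 t=28 v=6: → [28,37),[26,35),[24,33),[22,31),[20,29); WM=25
i=14 t=26 v=2: → [26,35),[24,33),[22,31),[20,29),[18,27); WM=25
i=15 t=32 v=4: → [32,41),[30,39),[28,37),[26,35),[24,33); WM=30; [18,27) fires=2 [20,29) fires=5
i=16 t=32 v=6: → [32,41),[30,39),[28,37),[26,35),[24,33); WM=30

15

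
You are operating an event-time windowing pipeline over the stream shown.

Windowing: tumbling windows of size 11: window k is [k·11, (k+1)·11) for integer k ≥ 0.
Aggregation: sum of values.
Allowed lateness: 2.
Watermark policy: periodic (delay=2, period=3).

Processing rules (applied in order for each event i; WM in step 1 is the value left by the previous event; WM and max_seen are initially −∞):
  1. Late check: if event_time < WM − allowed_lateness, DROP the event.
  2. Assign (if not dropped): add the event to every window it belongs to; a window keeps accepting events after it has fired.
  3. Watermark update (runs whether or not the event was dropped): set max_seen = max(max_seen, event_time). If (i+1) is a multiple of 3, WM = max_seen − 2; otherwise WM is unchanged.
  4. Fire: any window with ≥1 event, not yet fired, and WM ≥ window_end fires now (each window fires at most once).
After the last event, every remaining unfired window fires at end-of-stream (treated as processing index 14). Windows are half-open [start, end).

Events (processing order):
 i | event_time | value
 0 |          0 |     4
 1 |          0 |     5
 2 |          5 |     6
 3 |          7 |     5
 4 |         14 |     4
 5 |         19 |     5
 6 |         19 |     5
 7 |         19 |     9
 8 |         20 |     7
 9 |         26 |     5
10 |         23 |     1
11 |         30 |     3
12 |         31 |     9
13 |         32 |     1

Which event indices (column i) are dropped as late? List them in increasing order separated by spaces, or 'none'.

none

i=0 t=0 v=4: → [0,11); WM=−∞
i=1 t=0 v=5: → [0,11); WM=−∞
i=2 t=5 v=6: → [0,11); WM=3
i=3 t=7 v=5: → [0,11); WM=3
i=4 t=14 v=4: → [11,22); WM=3
i=5 t=19 v=5: → [11,22); WM=17; [0,11) fires=20
i=6 t=19 v=5: → [11,22); WM=17
i=7 t=19 v=9: → [11,22); WM=17
i=8 t=20 v=7: → [11,22); WM=18
i=9 t=26 v=5: → [22,33); WM=18
i=10 t=23 v=1: → [22,33); WM=18
i=11 t=30 v=3: → [22,33); WM=28; [11,22) fires=30
i=12 t=31 v=9: → [22,33); WM=28
i=13 t=32 v=1: → [22,33); WM=28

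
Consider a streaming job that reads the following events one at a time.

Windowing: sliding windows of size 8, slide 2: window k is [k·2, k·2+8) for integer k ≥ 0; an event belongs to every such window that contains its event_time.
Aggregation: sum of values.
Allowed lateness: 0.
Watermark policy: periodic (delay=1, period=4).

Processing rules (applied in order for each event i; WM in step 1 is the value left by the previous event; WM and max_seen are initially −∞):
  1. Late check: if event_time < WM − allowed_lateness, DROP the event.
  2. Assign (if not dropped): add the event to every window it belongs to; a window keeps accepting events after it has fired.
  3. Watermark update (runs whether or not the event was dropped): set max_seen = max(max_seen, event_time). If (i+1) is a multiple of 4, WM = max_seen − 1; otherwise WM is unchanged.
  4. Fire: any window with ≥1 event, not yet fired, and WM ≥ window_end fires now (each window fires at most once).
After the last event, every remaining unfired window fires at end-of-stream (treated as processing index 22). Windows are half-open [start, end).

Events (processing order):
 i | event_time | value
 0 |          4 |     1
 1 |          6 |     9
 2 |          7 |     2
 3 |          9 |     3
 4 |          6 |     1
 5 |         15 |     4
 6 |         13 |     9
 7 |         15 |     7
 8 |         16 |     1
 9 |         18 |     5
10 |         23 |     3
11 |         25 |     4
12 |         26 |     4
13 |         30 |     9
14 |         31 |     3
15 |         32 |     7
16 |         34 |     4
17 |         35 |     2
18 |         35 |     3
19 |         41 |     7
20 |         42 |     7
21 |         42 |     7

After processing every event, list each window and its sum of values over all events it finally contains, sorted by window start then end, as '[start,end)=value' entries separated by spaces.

[0,8)=12 [2,10)=15 [4,12)=15 [6,14)=23 [8,16)=23 [10,18)=21 [12,20)=26 [14,22)=17 [16,24)=9 [18,26)=12 [20,28)=11 [22,30)=11 [24,32)=20 [26,34)=23 [28,36)=28 [30,38)=28 [32,40)=16 [34,42)=16 [36,44)=21 [38,46)=21 [40,48)=21 [42,50)=14

i=0 t=4 v=1: → [4,12),[2,10),[0,8); WM=−∞
i=1 t=6 v=9: → [6,14),[4,12),[2,10),[0,8); WM=−∞
i=2 t=7 v=2: → [6,14),[4,12),[2,10),[0,8); WM=−∞
i=3 t=9 v=3: → [8,16),[6,14),[4,12),[2,10); WM=8; [0,8) fires=12
i=4 t=6 v=1: DROP (t<8-0); WM=8
i=5 t=15 v=4: → [14,22),[12,20),[10,18),[8,16); WM=8
i=6 t=13 v=9: → [12,20),[10,18),[8,16),[6,14); WM=8
i=7 t=15 v=7: → [14,22),[12,20),[10,18),[8,16); WM=14; [2,10) fires=15 [4,12) fires=15 [6,14) fires=23
i=8 t=16 v=1: → [16,24),[14,22),[12,20),[10,18); WM=14
i=9 t=18 v=5: → [18,26),[16,24),[14,22),[12,20); WM=14
i=10 t=23 v=3: → [22,30),[20,28),[18,26),[16,24); WM=14
i=11 t=25 v=4: → [24,32),[22,30),[20,28),[18,26); WM=24; [8,16) fires=23 [10,18) fires=21 [12,20) fires=26 [14,22) fires=17 [16,24) fires=9
i=12 t=26 v=4: → [26,34),[24,32),[22,30),[20,28); WM=24
i=13 t=30 v=9: → [30,38),[28,36),[26,34),[24,32); WM=24
i=14 t=31 v=3: → [30,38),[28,36),[26,34),[24,32); WM=24
i=15 t=32 v=7: → [32,40),[30,38),[28,36),[26,34); WM=31; [18,26) fires=12 [20,28) fires=11 [22,30) fires=11
i=16 t=34 v=4: → [34,42),[32,40),[30,38),[28,36); WM=31
i=17 t=35 v=2: → [34,42),[32,40),[30,38),[28,36); WM=31
i=18 t=35 v=3: → [34,42),[32,40),[30,38),[28,36); WM=31
i=19 t=41 v=7: → [40,48),[38,46),[36,44),[34,42); WM=40; [24,32) fires=20 [26,34) fires=23 [28,36) fires=28 [30,38) fires=28 [32,40) fires=16
i=20 t=42 v=7: → [42,50),[40,48),[38,46),[36,44); WM=40
i=21 t=42 v=7: → [42,50),[40,48),[38,46),[36,44); WM=40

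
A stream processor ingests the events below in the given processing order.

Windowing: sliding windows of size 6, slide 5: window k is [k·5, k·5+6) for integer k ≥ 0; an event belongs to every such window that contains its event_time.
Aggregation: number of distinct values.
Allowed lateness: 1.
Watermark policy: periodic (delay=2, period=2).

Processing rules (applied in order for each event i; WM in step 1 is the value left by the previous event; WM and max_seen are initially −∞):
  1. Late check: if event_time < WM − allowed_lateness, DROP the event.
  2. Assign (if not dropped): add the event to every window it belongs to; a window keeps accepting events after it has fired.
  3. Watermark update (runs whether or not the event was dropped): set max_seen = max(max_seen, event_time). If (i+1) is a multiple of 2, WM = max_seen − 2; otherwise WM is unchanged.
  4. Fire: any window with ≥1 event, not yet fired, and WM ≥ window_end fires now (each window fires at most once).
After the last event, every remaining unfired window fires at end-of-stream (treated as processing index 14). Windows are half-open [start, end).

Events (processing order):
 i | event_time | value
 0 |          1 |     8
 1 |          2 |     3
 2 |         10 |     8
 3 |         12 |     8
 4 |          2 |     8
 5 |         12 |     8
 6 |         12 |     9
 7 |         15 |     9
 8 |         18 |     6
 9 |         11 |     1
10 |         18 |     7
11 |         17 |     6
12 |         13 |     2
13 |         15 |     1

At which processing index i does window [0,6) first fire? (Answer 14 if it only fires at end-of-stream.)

3

i=0 t=1 v=8: → [0,6); WM=−∞
i=1 t=2 v=3: → [0,6); WM=0
i=2 t=10 v=8: → [10,16),[5,11); WM=0
i=3 t=12 v=8: → [10,16); WM=10; [0,6) fires=2
i=4 t=2 v=8: DROP (t<10-1); WM=10
i=5 t=12 v=8: → [10,16); WM=10
i=6 t=12 v=9: → [10,16); WM=10
i=7 t=15 v=9: → [15,21),[10,16); WM=13; [5,11) fires=1
i=8 t=18 v=6: → [15,21); WM=13
i=9 t=11 v=1: DROP (t<13-1); WM=16; [10,16) fires=2
i=10 t=18 v=7: → [15,21); WM=16
i=11 t=17 v=6: → [15,21); WM=16
i=12 t=13 v=2: DROP (t<16-1); WM=16
i=13 t=15 v=1: → [15,21),[10,16); WM=16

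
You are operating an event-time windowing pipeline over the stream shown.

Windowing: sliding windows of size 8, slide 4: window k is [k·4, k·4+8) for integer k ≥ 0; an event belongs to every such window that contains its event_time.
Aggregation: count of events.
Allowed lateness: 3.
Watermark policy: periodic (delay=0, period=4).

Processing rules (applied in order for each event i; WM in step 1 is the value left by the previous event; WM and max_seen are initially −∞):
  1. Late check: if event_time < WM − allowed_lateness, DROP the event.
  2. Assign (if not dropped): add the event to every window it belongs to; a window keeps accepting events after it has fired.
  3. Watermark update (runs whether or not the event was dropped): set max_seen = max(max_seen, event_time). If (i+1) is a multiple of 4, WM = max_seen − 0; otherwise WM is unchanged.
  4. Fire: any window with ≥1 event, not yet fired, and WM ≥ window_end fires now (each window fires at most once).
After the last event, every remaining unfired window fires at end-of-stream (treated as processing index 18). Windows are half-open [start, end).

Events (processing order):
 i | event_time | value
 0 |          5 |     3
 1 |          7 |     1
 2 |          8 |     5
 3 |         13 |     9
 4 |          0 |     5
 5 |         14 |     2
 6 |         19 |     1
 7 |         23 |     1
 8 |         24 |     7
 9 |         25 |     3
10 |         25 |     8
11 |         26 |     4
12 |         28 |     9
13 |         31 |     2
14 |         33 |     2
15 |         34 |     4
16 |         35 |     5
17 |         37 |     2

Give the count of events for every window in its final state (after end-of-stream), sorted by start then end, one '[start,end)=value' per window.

[0,8)=2 [4,12)=3 [8,16)=3 [12,20)=3 [16,24)=2 [20,28)=5 [24,32)=6 [28,36)=5 [32,40)=4 [36,44)=1

i=0 t=5 v=3: → [4,12),[0,8); WM=−∞
i=1 t=7 v=1: → [4,12),[0,8); WM=−∞
i=2 t=8 v=5: → [8,16),[4,12); WM=−∞
i=3 t=13 v=9: → [12,20),[8,16); WM=13; [0,8) fires=2 [4,12) fires=3
i=4 t=0 v=5: DROP (t<13-3); WM=13
i=5 t=14 v=2: → [12,20),[8,16); WM=13
i=6 t=19 v=1: → [16,24),[12,20); WM=13
i=7 t=23 v=1: → [20,28),[16,24); WM=23; [8,16) fires=3 [12,20) fires=3
i=8 t=24 v=7: → [24,32),[20,28); WM=23
i=9 t=25 v=3: → [24,32),[20,28); WM=23
i=10 t=25 v=8: → [24,32),[20,28); WM=23
i=11 t=26 v=4: → [24,32),[20,28); WM=26; [16,24) fires=2
i=12 t=28 v=9: → [28,36),[24,32); WM=26
i=13 t=31 v=2: → [28,36),[24,32); WM=26
i=14 t=33 v=2: → [32,40),[28,36); WM=26
i=15 t=34 v=4: → [32,40),[28,36); WM=34; [20,28) fires=5 [24,32) fires=6
i=16 t=35 v=5: → [32,40),[28,36); WM=34
i=17 t=37 v=2: → [36,44),[32,40); WM=34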